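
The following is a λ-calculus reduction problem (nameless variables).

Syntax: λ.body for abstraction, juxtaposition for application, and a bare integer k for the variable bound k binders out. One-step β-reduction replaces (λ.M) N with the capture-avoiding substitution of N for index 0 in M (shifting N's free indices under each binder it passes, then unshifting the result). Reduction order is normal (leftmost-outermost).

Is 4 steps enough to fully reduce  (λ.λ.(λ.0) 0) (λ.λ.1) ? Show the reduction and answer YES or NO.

Answer: YES — reaches normal form λ.0 in 2 ≤ 4 steps

Reduction:
  start: (λ.λ.(λ.0) 0) (λ.λ.1)
  →1  λ.(λ.0) 0
  →2  λ.0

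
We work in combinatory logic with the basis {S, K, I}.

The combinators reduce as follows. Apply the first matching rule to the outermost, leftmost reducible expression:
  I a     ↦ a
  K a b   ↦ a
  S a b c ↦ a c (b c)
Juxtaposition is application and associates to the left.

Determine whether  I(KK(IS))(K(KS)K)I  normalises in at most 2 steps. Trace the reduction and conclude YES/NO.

  start: I(KK(IS))(K(KS)K)I
  step 1: KK(IS)(K(KS)K)I
  step 2: K(K(KS)K)I

Answer: NO — after 2 steps the term is K(K(KS)K)I, not yet normal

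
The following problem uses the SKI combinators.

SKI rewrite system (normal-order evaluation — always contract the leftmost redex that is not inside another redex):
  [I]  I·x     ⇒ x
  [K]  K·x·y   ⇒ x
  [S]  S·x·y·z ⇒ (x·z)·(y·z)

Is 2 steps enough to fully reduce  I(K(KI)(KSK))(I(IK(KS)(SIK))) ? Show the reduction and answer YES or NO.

  start: I(K(KI)(KSK))(I(IK(KS)(SIK)))
  →1  K(KI)(KSK)(I(IK(KS)(SIK)))
  →2  KI(I(IK(KS)(SIK)))

Answer: NO — after 2 steps the term is KI(I(IK(KS)(SIK))), not yet normal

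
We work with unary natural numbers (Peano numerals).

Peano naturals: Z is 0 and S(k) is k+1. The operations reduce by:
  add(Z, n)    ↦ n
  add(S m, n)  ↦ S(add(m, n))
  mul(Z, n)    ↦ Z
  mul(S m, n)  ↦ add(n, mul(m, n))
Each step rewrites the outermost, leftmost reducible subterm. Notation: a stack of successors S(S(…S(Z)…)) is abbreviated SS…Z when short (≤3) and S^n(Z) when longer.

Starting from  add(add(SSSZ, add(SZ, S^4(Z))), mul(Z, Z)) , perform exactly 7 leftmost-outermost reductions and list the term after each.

Answer: after 7 steps: S(S(S(add(add(SZ, S^4(Z)), mul(Z, Z)))))

Derivation:
  start: add(add(SSSZ, add(SZ, S^4(Z))), mul(Z, Z))
  →1  add(S(add(SSZ, add(SZ, S^4(Z)))), mul(Z, Z))
  →2  S(add(add(SSZ, add(SZ, S^4(Z))), mul(Z, Z)))
  →3  S(add(S(add(SZ, add(SZ, S^4(Z)))), mul(Z, Z)))
  →4  S(S(add(add(SZ, add(SZ, S^4(Z))), mul(Z, Z))))
  →5  S(S(add(S(add(Z, add(SZ, S^4(Z)))), mul(Z, Z))))
  →6  S(S(S(add(add(Z, add(SZ, S^4(Z))), mul(Z, Z)))))
  →7  S(S(S(add(add(SZ, S^4(Z)), mul(Z, Z)))))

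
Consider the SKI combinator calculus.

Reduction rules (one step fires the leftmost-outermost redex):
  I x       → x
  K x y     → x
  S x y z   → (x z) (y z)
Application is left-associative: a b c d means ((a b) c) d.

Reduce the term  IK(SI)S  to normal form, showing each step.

  start: IK(SI)S
  step 1: K(SI)S
  step 2: SI

Answer: normal form = SI  (in 2 steps)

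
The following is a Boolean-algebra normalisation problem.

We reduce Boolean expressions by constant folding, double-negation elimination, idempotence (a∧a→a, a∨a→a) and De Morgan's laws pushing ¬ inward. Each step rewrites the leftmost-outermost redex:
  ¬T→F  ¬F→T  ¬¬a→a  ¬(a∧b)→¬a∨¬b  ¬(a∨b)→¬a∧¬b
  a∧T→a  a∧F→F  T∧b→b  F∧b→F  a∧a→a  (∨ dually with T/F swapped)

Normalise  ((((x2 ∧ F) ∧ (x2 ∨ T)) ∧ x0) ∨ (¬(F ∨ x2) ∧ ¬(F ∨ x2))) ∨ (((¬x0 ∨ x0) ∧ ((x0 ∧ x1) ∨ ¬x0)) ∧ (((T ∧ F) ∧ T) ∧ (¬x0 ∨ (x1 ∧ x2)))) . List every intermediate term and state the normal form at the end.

Answer: normal form = ¬x2  (in 13 steps)

Working:
  start: ((((x2 ∧ F) ∧ (x2 ∨ T)) ∧ x0) ∨ (¬(F ∨ x2) ∧ ¬(F ∨ x2))) ∨ (((¬x0 ∨ x0) ∧ ((x0 ∧ x1) ∨ ¬x0)) ∧ (((T ∧ F) ∧ T) ∧ (¬x0 ∨ (x1 ∧ x2))))
  step 1: (((F ∧ (x2 ∨ T)) ∧ x0) ∨ (¬(F ∨ x2) ∧ ¬(F ∨ x2))) ∨ (((¬x0 ∨ x0) ∧ ((x0 ∧ x1) ∨ ¬x0)) ∧ (((T ∧ F) ∧ T) ∧ (¬x0 ∨ (x1 ∧ x2))))
  step 2: ((F ∧ x0) ∨ (¬(F ∨ x2) ∧ ¬(F ∨ x2))) ∨ (((¬x0 ∨ x0) ∧ ((x0 ∧ x1) ∨ ¬x0)) ∧ (((T ∧ F) ∧ T) ∧ (¬x0 ∨ (x1 ∧ x2))))
  step 3: (F ∨ (¬(F ∨ x2) ∧ ¬(F ∨ x2))) ∨ (((¬x0 ∨ x0) ∧ ((x0 ∧ x1) ∨ ¬x0)) ∧ (((T ∧ F) ∧ T) ∧ (¬x0 ∨ (x1 ∧ x2))))
  step 4: (¬(F ∨ x2) ∧ ¬(F ∨ x2)) ∨ (((¬x0 ∨ x0) ∧ ((x0 ∧ x1) ∨ ¬x0)) ∧ (((T ∧ F) ∧ T) ∧ (¬x0 ∨ (x1 ∧ x2))))
  step 5: ¬(F ∨ x2) ∨ (((¬x0 ∨ x0) ∧ ((x0 ∧ x1) ∨ ¬x0)) ∧ (((T ∧ F) ∧ T) ∧ (¬x0 ∨ (x1 ∧ x2))))
  step 6: (¬F ∧ ¬x2) ∨ (((¬x0 ∨ x0) ∧ ((x0 ∧ x1) ∨ ¬x0)) ∧ (((T ∧ F) ∧ T) ∧ (¬x0 ∨ (x1 ∧ x2))))
  step 7: (T ∧ ¬x2) ∨ (((¬x0 ∨ x0) ∧ ((x0 ∧ x1) ∨ ¬x0)) ∧ (((T ∧ F) ∧ T) ∧ (¬x0 ∨ (x1 ∧ x2))))
  step 8: ¬x2 ∨ (((¬x0 ∨ x0) ∧ ((x0 ∧ x1) ∨ ¬x0)) ∧ (((T ∧ F) ∧ T) ∧ (¬x0 ∨ (x1 ∧ x2))))
  step 9: ¬x2 ∨ (((¬x0 ∨ x0) ∧ ((x0 ∧ x1) ∨ ¬x0)) ∧ ((T ∧ F) ∧ (¬x0 ∨ (x1 ∧ x2))))
  step 10: ¬x2 ∨ (((¬x0 ∨ x0) ∧ ((x0 ∧ x1) ∨ ¬x0)) ∧ (F ∧ (¬x0 ∨ (x1 ∧ x2))))
  step 11: ¬x2 ∨ (((¬x0 ∨ x0) ∧ ((x0 ∧ x1) ∨ ¬x0)) ∧ F)
  step 12: ¬x2 ∨ F
  step 13: ¬x2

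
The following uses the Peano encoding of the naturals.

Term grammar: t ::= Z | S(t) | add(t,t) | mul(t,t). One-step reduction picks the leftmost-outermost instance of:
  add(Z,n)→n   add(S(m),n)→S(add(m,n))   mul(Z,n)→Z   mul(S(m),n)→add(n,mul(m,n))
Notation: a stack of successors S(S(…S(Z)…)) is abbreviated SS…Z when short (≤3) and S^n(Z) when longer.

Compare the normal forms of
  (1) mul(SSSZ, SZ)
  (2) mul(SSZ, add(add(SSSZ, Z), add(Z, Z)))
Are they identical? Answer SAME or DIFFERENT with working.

Answer: DIFFERENT — A ⇓ SSSZ, B ⇓ S^6(Z)

Reduction:
Term A:
  start: mul(SSSZ, SZ)
  step 1: add(SZ, mul(SSZ, SZ))
  step 2: S(add(Z, mul(SSZ, SZ)))
  step 3: S(mul(SSZ, SZ))
  step 4: S(add(SZ, mul(SZ, SZ)))
  step 5: S(S(add(Z, mul(SZ, SZ))))
  step 6: S(S(mul(SZ, SZ)))
  step 7: S(S(add(SZ, mul(Z, SZ))))
  step 8: S(S(S(add(Z, mul(Z, SZ)))))
  step 9: S(S(S(mul(Z, SZ))))
  step 10: SSSZ

Term B:
  start: mul(SSZ, add(add(SSSZ, Z), add(Z, Z)))
  step 1: add(add(add(SSSZ, Z), add(Z, Z)), mul(SZ, add(add(SSSZ, Z), add(Z, Z))))
  step 2: add(add(S(add(SSZ, Z)), add(Z, Z)), mul(SZ, add(add(SSSZ, Z), add(Z, Z))))
  step 3: add(S(add(add(SSZ, Z), add(Z, Z))), mul(SZ, add(add(SSSZ, Z), add(Z, Z))))
  step 4: S(add(add(add(SSZ, Z), add(Z, Z)), mul(SZ, add(add(SSSZ, Z), add(Z, Z)))))
  step 5: S(add(add(S(add(SZ, Z)), add(Z, Z)), mul(SZ, add(add(SSSZ, Z), add(Z, Z)))))
  step 6: S(add(S(add(add(SZ, Z), add(Z, Z))), mul(SZ, add(add(SSSZ, Z), add(Z, Z)))))
  step 7: S(S(add(add(add(SZ, Z), add(Z, Z)), mul(SZ, add(add(SSSZ, Z), add(Z, Z))))))
  step 8: S(S(add(add(S(add(Z, Z)), add(Z, Z)), mul(SZ, add(add(SSSZ, Z), add(Z, Z))))))
  step 9: S(S(add(S(add(add(Z, Z), add(Z, Z))), mul(SZ, add(add(SSSZ, Z), add(Z, Z))))))
  step 10: S(S(S(add(add(add(Z, Z), add(Z, Z)), mul(SZ, add(add(SSSZ, Z), add(Z, Z)))))))
  step 11: S(S(S(add(add(Z, add(Z, Z)), mul(SZ, add(add(SSSZ, Z), add(Z, Z)))))))
  step 12: S(S(S(add(add(Z, Z), mul(SZ, add(add(SSSZ, Z), add(Z, Z)))))))
  step 13: S(S(S(add(Z, mul(SZ, add(add(SSSZ, Z), add(Z, Z)))))))
  step 14: S(S(S(mul(SZ, add(add(SSSZ, Z), add(Z, Z))))))
  step 15: S(S(S(add(add(add(SSSZ, Z), add(Z, Z)), mul(Z, add(add(SSSZ, Z), add(Z, Z)))))))
  step 16: S(S(S(add(add(S(add(SSZ, Z)), add(Z, Z)), mul(Z, add(add(SSSZ, Z), add(Z, Z)))))))
  step 17: S(S(S(add(S(add(add(SSZ, Z), add(Z, Z))), mul(Z, add(add(SSSZ, Z), add(Z, Z)))))))
  step 18: S(S(S(S(add(add(add(SSZ, Z), add(Z, Z)), mul(Z, add(add(SSSZ, Z), add(Z, Z))))))))
  step 19: S(S(S(S(add(add(S(add(SZ, Z)), add(Z, Z)), mul(Z, add(add(SSSZ, Z), add(Z, Z))))))))
  step 20: S(S(S(S(add(S(add(add(SZ, Z), add(Z, Z))), mul(Z, add(add(SSSZ, Z), add(Z, Z))))))))
  step 21: S(S(S(S(S(add(add(add(SZ, Z), add(Z, Z)), mul(Z, add(add(SSSZ, Z), add(Z, Z)))))))))
  step 22: S(S(S(S(S(add(add(S(add(Z, Z)), add(Z, Z)), mul(Z, add(add(SSSZ, Z), add(Z, Z)))))))))
  step 23: S(S(S(S(S(add(S(add(add(Z, Z), add(Z, Z))), mul(Z, add(add(SSSZ, Z), add(Z, Z)))))))))
  step 24: S(S(S(S(S(S(add(add(add(Z, Z), add(Z, Z)), mul(Z, add(add(SSSZ, Z), add(Z, Z))))))))))
  step 25: S(S(S(S(S(S(add(add(Z, add(Z, Z)), mul(Z, add(add(SSSZ, Z), add(Z, Z))))))))))
  step 26: S(S(S(S(S(S(add(add(Z, Z), mul(Z, add(add(SSSZ, Z), add(Z, Z))))))))))
  step 27: S(S(S(S(S(S(add(Z, mul(Z, add(add(SSSZ, Z), add(Z, Z))))))))))
  step 28: S(S(S(S(S(S(mul(Z, add(add(SSSZ, Z), add(Z, Z)))))))))
  step 29: S^6(Z)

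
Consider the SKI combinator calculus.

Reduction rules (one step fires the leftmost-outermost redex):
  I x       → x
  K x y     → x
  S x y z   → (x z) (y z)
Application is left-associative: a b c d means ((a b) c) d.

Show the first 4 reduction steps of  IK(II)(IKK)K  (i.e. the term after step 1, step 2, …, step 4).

  start: IK(II)(IKK)K
  [1] K(II)(IKK)K
  [2] IIK
  [3] IK
  [4] K

Answer: after 4 steps: K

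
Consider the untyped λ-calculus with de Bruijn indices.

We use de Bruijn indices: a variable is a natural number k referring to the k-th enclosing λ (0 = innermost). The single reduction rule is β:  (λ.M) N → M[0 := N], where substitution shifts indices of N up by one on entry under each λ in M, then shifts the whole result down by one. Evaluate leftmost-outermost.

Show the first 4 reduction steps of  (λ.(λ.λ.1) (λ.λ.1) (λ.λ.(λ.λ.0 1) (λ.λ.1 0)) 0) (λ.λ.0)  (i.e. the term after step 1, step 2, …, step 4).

  start: (λ.(λ.λ.1) (λ.λ.1) (λ.λ.(λ.λ.0 1) (λ.λ.1 0)) 0) (λ.λ.0)
  →1  (λ.λ.1) (λ.λ.1) (λ.λ.(λ.λ.0 1) (λ.λ.1 0)) (λ.λ.0)
  →2  (λ.λ.λ.1) (λ.λ.(λ.λ.0 1) (λ.λ.1 0)) (λ.λ.0)
  →3  (λ.λ.1) (λ.λ.0)
  →4  λ.λ.λ.0

Answer: after 4 steps: λ.λ.λ.0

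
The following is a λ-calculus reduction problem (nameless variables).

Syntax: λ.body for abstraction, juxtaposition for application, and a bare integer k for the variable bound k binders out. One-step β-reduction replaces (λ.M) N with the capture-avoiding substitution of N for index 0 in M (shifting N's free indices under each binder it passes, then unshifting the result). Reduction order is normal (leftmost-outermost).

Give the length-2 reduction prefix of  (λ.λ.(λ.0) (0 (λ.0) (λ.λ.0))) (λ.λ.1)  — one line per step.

Answer: after 2 steps: λ.0 (λ.0) (λ.λ.0)

Derivation:
  start: (λ.λ.(λ.0) (0 (λ.0) (λ.λ.0))) (λ.λ.1)
  step 1: λ.(λ.0) (0 (λ.0) (λ.λ.0))
  step 2: λ.0 (λ.0) (λ.λ.0)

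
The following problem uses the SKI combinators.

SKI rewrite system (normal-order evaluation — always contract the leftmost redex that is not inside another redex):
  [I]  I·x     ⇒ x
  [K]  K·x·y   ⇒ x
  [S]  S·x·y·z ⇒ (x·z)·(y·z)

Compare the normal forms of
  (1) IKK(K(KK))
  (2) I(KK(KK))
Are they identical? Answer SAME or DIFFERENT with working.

Answer: SAME — A ⇓ K, B ⇓ K

Reduction:
Term A:
  start: IKK(K(KK))
  [1] KK(K(KK))
  [2] K

Term B:
  start: I(KK(KK))
  [1] KK(KK)
  [2] K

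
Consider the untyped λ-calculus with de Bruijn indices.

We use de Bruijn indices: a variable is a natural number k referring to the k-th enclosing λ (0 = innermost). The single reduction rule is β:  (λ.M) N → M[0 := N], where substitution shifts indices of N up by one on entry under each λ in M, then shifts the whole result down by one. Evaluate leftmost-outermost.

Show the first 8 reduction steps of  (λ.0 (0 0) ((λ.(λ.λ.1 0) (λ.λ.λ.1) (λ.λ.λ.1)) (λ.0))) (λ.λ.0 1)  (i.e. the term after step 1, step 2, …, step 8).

  start: (λ.0 (0 0) ((λ.(λ.λ.1 0) (λ.λ.λ.1) (λ.λ.λ.1)) (λ.0))) (λ.λ.0 1)
  →1  (λ.λ.0 1) ((λ.λ.0 1) (λ.λ.0 1)) ((λ.(λ.λ.1 0) (λ.λ.λ.1) (λ.λ.λ.1)) (λ.0))
  →2  (λ.0 ((λ.λ.0 1) (λ.λ.0 1))) ((λ.(λ.λ.1 0) (λ.λ.λ.1) (λ.λ.λ.1)) (λ.0))
  →3  (λ.(λ.λ.1 0) (λ.λ.λ.1) (λ.λ.λ.1)) (λ.0) ((λ.λ.0 1) (λ.λ.0 1))
  →4  (λ.λ.1 0) (λ.λ.λ.1) (λ.λ.λ.1) ((λ.λ.0 1) (λ.λ.0 1))
  →5  (λ.(λ.λ.λ.1) 0) (λ.λ.λ.1) ((λ.λ.0 1) (λ.λ.0 1))
  →6  (λ.λ.λ.1) (λ.λ.λ.1) ((λ.λ.0 1) (λ.λ.0 1))
  →7  (λ.λ.1) ((λ.λ.0 1) (λ.λ.0 1))
  →8  λ.(λ.λ.0 1) (λ.λ.0 1)

Answer: after 8 steps: λ.(λ.λ.0 1) (λ.λ.0 1)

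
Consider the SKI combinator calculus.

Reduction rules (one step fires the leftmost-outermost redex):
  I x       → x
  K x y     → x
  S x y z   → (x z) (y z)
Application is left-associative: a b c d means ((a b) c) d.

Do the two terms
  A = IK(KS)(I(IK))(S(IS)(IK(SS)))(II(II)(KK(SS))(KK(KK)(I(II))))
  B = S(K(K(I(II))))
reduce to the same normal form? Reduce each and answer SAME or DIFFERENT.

Answer: SAME — A ⇓ S(K(KI)), B ⇓ S(K(KI))

Working:
Term A:
  start: IK(KS)(I(IK))(S(IS)(IK(SS)))(II(II)(KK(SS))(KK(KK)(I(II))))
  [1] K(KS)(I(IK))(S(IS)(IK(SS)))(II(II)(KK(SS))(KK(KK)(I(II))))
  [2] KS(S(IS)(IK(SS)))(II(II)(KK(SS))(KK(KK)(I(II))))
  [3] S(II(II)(KK(SS))(KK(KK)(I(II))))
  [4] S(I(II)(KK(SS))(KK(KK)(I(II))))
  [5] S(II(KK(SS))(KK(KK)(I(II))))
  [6] S(I(KK(SS))(KK(KK)(I(II))))
  [7] S(KK(SS)(KK(KK)(I(II))))
  [8] S(K(KK(KK)(I(II))))
  [9] S(K(K(I(II))))
  [10] S(K(K(II)))
  [11] S(K(KI))

Term B:
  start: S(K(K(I(II))))
  [1] S(K(K(II)))
  [2] S(K(KI))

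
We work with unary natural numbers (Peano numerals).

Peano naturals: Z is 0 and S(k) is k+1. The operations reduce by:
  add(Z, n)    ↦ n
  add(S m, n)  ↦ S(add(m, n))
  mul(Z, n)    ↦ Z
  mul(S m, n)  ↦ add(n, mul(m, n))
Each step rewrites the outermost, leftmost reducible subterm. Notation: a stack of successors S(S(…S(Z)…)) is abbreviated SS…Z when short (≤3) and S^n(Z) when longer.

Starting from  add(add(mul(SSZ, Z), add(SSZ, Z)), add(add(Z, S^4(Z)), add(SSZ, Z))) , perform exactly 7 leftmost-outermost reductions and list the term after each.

  start: add(add(mul(SSZ, Z), add(SSZ, Z)), add(add(Z, S^4(Z)), add(SSZ, Z)))
  [1] add(add(add(Z, mul(SZ, Z)), add(SSZ, Z)), add(add(Z, S^4(Z)), add(SSZ, Z)))
  [2] add(add(mul(SZ, Z), add(SSZ, Z)), add(add(Z, S^4(Z)), add(SSZ, Z)))
  [3] add(add(add(Z, mul(Z, Z)), add(SSZ, Z)), add(add(Z, S^4(Z)), add(SSZ, Z)))
  [4] add(add(mul(Z, Z), add(SSZ, Z)), add(add(Z, S^4(Z)), add(SSZ, Z)))
  [5] add(add(Z, add(SSZ, Z)), add(add(Z, S^4(Z)), add(SSZ, Z)))
  [6] add(add(SSZ, Z), add(add(Z, S^4(Z)), add(SSZ, Z)))
  [7] add(S(add(SZ, Z)), add(add(Z, S^4(Z)), add(SSZ, Z)))

Answer: after 7 steps: add(S(add(SZ, Z)), add(add(Z, S^4(Z)), add(SSZ, Z)))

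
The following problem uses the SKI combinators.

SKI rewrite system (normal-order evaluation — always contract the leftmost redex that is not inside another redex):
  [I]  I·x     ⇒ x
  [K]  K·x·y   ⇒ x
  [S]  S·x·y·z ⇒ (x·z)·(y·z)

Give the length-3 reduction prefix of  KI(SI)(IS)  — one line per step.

Answer: after 3 steps: S

Derivation:
  start: KI(SI)(IS)
  →1  I(IS)
  →2  IS
  →3  S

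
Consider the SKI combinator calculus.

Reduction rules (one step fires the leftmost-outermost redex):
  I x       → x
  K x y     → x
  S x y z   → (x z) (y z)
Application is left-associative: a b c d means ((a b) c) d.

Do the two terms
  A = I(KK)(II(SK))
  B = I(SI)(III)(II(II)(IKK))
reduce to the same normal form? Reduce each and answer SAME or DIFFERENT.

Answer: SAME — A ⇓ K, B ⇓ K

Reduction:
Term A:
  start: I(KK)(II(SK))
  [1] KK(II(SK))
  [2] K

Term B:
  start: I(SI)(III)(II(II)(IKK))
  [1] SI(III)(II(II)(IKK))
  [2] I(II(II)(IKK))(III(II(II)(IKK)))
  [3] II(II)(IKK)(III(II(II)(IKK)))
  [4] I(II)(IKK)(III(II(II)(IKK)))
  [5] II(IKK)(III(II(II)(IKK)))
  [6] I(IKK)(III(II(II)(IKK)))
  [7] IKK(III(II(II)(IKK)))
  [8] KK(III(II(II)(IKK)))
  [9] K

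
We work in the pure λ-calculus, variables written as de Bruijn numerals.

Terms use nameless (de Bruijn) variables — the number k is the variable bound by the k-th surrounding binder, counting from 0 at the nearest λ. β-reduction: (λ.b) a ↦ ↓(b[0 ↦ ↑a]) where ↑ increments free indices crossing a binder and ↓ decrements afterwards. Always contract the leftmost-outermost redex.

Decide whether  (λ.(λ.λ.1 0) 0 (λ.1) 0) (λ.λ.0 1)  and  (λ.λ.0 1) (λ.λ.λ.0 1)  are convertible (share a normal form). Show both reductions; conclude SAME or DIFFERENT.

Term A:
  start: (λ.(λ.λ.1 0) 0 (λ.1) 0) (λ.λ.0 1)
  [1] (λ.λ.1 0) (λ.λ.0 1) (λ.λ.λ.0 1) (λ.λ.0 1)
  [2] (λ.(λ.λ.0 1) 0) (λ.λ.λ.0 1) (λ.λ.0 1)
  [3] (λ.λ.0 1) (λ.λ.λ.0 1) (λ.λ.0 1)
  [4] (λ.0 (λ.λ.λ.0 1)) (λ.λ.0 1)
  [5] (λ.λ.0 1) (λ.λ.λ.0 1)
  [6] λ.0 (λ.λ.λ.0 1)

Term B:
  start: (λ.λ.0 1) (λ.λ.λ.0 1)
  [1] λ.0 (λ.λ.λ.0 1)

Answer: SAME — A ⇓ λ.0 (λ.λ.λ.0 1), B ⇓ λ.0 (λ.λ.λ.0 1)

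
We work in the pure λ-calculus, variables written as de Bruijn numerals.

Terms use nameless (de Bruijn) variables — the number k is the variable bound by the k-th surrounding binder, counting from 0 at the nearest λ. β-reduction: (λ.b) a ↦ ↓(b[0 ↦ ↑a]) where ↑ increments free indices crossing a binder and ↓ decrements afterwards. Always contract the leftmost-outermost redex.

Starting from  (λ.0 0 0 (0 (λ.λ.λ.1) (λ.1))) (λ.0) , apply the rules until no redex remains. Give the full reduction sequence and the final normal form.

  start: (λ.0 0 0 (0 (λ.λ.λ.1) (λ.1))) (λ.0)
  →1  (λ.0) (λ.0) (λ.0) ((λ.0) (λ.λ.λ.1) (λ.λ.0))
  →2  (λ.0) (λ.0) ((λ.0) (λ.λ.λ.1) (λ.λ.0))
  →3  (λ.0) ((λ.0) (λ.λ.λ.1) (λ.λ.0))
  →4  (λ.0) (λ.λ.λ.1) (λ.λ.0)
  →5  (λ.λ.λ.1) (λ.λ.0)
  →6  λ.λ.1

Answer: normal form = λ.λ.1  (in 6 steps)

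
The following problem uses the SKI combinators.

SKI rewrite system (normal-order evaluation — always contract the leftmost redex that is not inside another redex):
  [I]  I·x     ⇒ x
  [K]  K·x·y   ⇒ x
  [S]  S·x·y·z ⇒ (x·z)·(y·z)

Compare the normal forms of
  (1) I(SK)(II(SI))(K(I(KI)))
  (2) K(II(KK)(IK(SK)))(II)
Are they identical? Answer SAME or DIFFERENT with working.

Answer: DIFFERENT — A ⇓ K(KI), B ⇓ K

Reduction:
Term A:
  start: I(SK)(II(SI))(K(I(KI)))
  [1] SK(II(SI))(K(I(KI)))
  [2] K(K(I(KI)))(II(SI)(K(I(KI))))
  [3] K(I(KI))
  [4] K(KI)

Term B:
  start: K(II(KK)(IK(SK)))(II)
  [1] II(KK)(IK(SK))
  [2] I(KK)(IK(SK))
  [3] KK(IK(SK))
  [4] K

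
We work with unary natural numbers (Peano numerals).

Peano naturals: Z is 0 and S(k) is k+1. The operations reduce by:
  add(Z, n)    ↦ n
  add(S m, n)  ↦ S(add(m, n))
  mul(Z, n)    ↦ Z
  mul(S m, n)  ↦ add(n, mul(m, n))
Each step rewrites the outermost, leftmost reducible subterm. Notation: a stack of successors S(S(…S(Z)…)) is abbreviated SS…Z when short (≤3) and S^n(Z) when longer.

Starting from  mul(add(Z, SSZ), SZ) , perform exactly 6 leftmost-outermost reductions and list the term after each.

  start: mul(add(Z, SSZ), SZ)
  step 1: mul(SSZ, SZ)
  step 2: add(SZ, mul(SZ, SZ))
  step 3: S(add(Z, mul(SZ, SZ)))
  step 4: S(mul(SZ, SZ))
  step 5: S(add(SZ, mul(Z, SZ)))
  step 6: S(S(add(Z, mul(Z, SZ))))

Answer: after 6 steps: S(S(add(Z, mul(Z, SZ))))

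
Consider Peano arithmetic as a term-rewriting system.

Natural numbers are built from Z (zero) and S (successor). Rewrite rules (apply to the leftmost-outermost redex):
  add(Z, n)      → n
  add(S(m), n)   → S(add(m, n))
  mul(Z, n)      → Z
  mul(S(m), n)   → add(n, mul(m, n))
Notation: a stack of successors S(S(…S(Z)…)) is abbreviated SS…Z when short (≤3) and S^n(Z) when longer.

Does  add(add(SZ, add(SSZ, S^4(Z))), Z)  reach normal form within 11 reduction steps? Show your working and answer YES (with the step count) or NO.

  start: add(add(SZ, add(SSZ, S^4(Z))), Z)
  →1  add(S(add(Z, add(SSZ, S^4(Z)))), Z)
  →2  S(add(add(Z, add(SSZ, S^4(Z))), Z))
  →3  S(add(add(SSZ, S^4(Z)), Z))
  →4  S(add(S(add(SZ, S^4(Z))), Z))
  →5  S(S(add(add(SZ, S^4(Z)), Z)))
  →6  S(S(add(S(add(Z, S^4(Z))), Z)))
  →7  S(S(S(add(add(Z, S^4(Z)), Z))))
  →8  S(S(S(add(S^4(Z), Z))))
  →9  S(S(S(S(add(SSSZ, Z)))))
  →10  S(S(S(S(S(add(SSZ, Z))))))
  →11  S(S(S(S(S(S(add(SZ, Z)))))))

Answer: NO — after 11 steps the term is S(S(S(S(S(S(add(SZ, Z))))))), not yet normal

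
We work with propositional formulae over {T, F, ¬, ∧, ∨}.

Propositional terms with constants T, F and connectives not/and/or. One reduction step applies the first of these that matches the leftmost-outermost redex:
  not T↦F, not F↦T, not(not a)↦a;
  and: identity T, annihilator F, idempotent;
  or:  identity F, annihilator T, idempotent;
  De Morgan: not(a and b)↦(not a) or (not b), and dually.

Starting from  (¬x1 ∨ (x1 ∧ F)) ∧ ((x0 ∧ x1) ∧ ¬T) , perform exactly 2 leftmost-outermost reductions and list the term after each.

  start: (¬x1 ∨ (x1 ∧ F)) ∧ ((x0 ∧ x1) ∧ ¬T)
  step 1: (¬x1 ∨ F) ∧ ((x0 ∧ x1) ∧ ¬T)
  step 2: ¬x1 ∧ ((x0 ∧ x1) ∧ ¬T)

Answer: after 2 steps: ¬x1 ∧ ((x0 ∧ x1) ∧ ¬T)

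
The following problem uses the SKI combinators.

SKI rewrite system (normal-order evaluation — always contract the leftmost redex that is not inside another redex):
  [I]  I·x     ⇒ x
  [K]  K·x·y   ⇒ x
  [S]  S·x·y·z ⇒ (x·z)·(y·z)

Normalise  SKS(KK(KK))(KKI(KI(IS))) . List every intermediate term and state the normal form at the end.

  start: SKS(KK(KK))(KKI(KI(IS)))
  →1  K(KK(KK))(S(KK(KK)))(KKI(KI(IS)))
  →2  KK(KK)(KKI(KI(IS)))
  →3  K(KKI(KI(IS)))
  →4  K(K(KI(IS)))
  →5  K(KI)

Answer: normal form = K(KI)  (in 5 steps)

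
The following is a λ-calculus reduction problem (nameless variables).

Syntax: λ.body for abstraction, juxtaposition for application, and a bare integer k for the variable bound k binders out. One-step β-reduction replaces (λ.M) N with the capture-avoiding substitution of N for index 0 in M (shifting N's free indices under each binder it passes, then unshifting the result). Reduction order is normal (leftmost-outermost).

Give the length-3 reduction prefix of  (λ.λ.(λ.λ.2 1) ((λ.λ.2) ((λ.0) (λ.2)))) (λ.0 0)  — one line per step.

Answer: after 3 steps: λ.λ.1 (λ.2)

Derivation:
  start: (λ.λ.(λ.λ.2 1) ((λ.λ.2) ((λ.0) (λ.2)))) (λ.0 0)
  [1] λ.(λ.λ.2 1) ((λ.λ.2) ((λ.0) (λ.λ.0 0)))
  [2] λ.λ.1 ((λ.λ.3) ((λ.0) (λ.λ.0 0)))
  [3] λ.λ.1 (λ.2)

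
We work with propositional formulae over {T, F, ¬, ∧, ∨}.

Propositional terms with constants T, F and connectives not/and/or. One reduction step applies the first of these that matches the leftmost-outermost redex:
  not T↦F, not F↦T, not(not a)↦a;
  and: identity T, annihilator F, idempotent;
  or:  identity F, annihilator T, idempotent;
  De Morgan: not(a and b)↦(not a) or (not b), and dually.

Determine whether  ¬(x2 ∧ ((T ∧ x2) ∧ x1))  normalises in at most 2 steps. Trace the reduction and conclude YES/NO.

Answer: NO — after 2 steps the term is ¬x2 ∨ (¬(T ∧ x2) ∨ ¬x1), not yet normal

Working:
  start: ¬(x2 ∧ ((T ∧ x2) ∧ x1))
  [1] ¬x2 ∨ ¬((T ∧ x2) ∧ x1)
  [2] ¬x2 ∨ (¬(T ∧ x2) ∨ ¬x1)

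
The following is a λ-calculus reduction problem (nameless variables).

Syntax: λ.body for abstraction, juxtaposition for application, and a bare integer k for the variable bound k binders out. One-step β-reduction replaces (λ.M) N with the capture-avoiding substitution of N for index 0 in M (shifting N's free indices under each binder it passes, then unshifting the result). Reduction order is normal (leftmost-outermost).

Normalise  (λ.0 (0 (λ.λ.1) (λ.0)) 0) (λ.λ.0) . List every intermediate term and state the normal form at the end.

  start: (λ.0 (0 (λ.λ.1) (λ.0)) 0) (λ.λ.0)
  [1] (λ.λ.0) ((λ.λ.0) (λ.λ.1) (λ.0)) (λ.λ.0)
  [2] (λ.0) (λ.λ.0)
  [3] λ.λ.0

Answer: normal form = λ.λ.0  (in 3 steps)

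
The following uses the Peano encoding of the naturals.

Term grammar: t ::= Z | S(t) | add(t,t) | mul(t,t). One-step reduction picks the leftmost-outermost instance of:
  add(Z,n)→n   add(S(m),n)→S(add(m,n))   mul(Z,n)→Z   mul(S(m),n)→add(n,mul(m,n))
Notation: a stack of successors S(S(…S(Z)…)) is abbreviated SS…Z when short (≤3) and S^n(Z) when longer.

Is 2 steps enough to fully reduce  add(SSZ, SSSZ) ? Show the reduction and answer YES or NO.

  start: add(SSZ, SSSZ)
  →1  S(add(SZ, SSSZ))
  →2  S(S(add(Z, SSSZ)))

Answer: NO — after 2 steps the term is S(S(add(Z, SSSZ))), not yet normal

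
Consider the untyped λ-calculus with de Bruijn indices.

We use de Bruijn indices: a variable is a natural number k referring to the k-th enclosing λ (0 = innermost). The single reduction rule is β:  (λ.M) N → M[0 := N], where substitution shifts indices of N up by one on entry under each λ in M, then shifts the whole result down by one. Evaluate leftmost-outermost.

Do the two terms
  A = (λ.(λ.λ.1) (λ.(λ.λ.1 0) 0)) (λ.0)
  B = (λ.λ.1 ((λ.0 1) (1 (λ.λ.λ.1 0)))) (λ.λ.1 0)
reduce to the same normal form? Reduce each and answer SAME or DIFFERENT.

Answer: SAME — A ⇓ λ.λ.λ.1 0, B ⇓ λ.λ.λ.1 0

Derivation:
Term A:
  start: (λ.(λ.λ.1) (λ.(λ.λ.1 0) 0)) (λ.0)
  step 1: (λ.λ.1) (λ.(λ.λ.1 0) 0)
  step 2: λ.λ.(λ.λ.1 0) 0
  step 3: λ.λ.λ.1 0

Term B:
  start: (λ.λ.1 ((λ.0 1) (1 (λ.λ.λ.1 0)))) (λ.λ.1 0)
  step 1: λ.(λ.λ.1 0) ((λ.0 1) ((λ.λ.1 0) (λ.λ.λ.1 0)))
  step 2: λ.λ.(λ.0 2) ((λ.λ.1 0) (λ.λ.λ.1 0)) 0
  step 3: λ.λ.(λ.λ.1 0) (λ.λ.λ.1 0) 1 0
  step 4: λ.λ.(λ.(λ.λ.λ.1 0) 0) 1 0
  step 5: λ.λ.(λ.λ.λ.1 0) 1 0
  step 6: λ.λ.(λ.λ.1 0) 0
  step 7: λ.λ.λ.1 0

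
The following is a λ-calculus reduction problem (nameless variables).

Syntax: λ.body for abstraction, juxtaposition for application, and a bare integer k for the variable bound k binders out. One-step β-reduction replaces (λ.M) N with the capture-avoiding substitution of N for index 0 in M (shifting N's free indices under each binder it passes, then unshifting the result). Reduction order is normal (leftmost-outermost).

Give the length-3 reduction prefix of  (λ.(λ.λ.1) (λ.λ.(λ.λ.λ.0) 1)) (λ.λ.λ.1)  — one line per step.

Answer: after 3 steps: λ.λ.λ.λ.λ.0

Derivation:
  start: (λ.(λ.λ.1) (λ.λ.(λ.λ.λ.0) 1)) (λ.λ.λ.1)
  →1  (λ.λ.1) (λ.λ.(λ.λ.λ.0) 1)
  →2  λ.λ.λ.(λ.λ.λ.0) 1
  →3  λ.λ.λ.λ.λ.0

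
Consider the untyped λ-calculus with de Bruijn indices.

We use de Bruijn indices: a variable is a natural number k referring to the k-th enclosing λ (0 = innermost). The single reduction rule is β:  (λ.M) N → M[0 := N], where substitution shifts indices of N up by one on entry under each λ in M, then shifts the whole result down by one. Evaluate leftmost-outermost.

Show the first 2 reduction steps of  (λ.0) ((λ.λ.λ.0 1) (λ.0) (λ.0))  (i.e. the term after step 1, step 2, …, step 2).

Answer: after 2 steps: (λ.λ.0 1) (λ.0)

Derivation:
  start: (λ.0) ((λ.λ.λ.0 1) (λ.0) (λ.0))
  →1  (λ.λ.λ.0 1) (λ.0) (λ.0)
  →2  (λ.λ.0 1) (λ.0)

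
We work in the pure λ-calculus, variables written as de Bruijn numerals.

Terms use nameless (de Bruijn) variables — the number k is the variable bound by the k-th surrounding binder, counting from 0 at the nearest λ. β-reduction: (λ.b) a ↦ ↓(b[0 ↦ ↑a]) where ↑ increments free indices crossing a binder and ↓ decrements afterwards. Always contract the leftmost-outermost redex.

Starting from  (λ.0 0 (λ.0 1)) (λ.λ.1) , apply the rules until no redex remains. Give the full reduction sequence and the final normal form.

  start: (λ.0 0 (λ.0 1)) (λ.λ.1)
  [1] (λ.λ.1) (λ.λ.1) (λ.0 (λ.λ.1))
  [2] (λ.λ.λ.1) (λ.0 (λ.λ.1))
  [3] λ.λ.1

Answer: normal form = λ.λ.1  (in 3 steps)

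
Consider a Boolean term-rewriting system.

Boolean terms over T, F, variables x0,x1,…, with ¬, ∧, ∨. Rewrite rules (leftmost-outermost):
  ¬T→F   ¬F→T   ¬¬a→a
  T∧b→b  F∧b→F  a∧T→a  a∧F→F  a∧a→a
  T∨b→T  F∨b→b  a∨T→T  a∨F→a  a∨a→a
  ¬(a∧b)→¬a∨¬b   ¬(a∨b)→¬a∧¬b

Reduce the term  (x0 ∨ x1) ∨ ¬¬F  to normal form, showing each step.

  start: (x0 ∨ x1) ∨ ¬¬F
  step 1: (x0 ∨ x1) ∨ F
  step 2: x0 ∨ x1

Answer: normal form = x0 ∨ x1  (in 2 steps)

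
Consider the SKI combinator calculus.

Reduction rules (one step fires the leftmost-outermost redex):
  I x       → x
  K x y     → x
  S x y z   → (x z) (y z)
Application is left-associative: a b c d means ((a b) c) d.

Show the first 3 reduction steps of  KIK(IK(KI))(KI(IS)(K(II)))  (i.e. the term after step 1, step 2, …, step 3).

Answer: after 3 steps: K(KI)(KI(IS)(K(II)))

Working:
  start: KIK(IK(KI))(KI(IS)(K(II)))
  [1] I(IK(KI))(KI(IS)(K(II)))
  [2] IK(KI)(KI(IS)(K(II)))
  [3] K(KI)(KI(IS)(K(II)))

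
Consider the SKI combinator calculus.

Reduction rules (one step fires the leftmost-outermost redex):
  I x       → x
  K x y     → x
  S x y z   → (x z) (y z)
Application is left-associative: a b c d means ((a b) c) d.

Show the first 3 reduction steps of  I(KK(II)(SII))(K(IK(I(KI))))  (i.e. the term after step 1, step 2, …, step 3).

Answer: after 3 steps: SII

Working:
  start: I(KK(II)(SII))(K(IK(I(KI))))
  step 1: KK(II)(SII)(K(IK(I(KI))))
  step 2: K(SII)(K(IK(I(KI))))
  step 3: SII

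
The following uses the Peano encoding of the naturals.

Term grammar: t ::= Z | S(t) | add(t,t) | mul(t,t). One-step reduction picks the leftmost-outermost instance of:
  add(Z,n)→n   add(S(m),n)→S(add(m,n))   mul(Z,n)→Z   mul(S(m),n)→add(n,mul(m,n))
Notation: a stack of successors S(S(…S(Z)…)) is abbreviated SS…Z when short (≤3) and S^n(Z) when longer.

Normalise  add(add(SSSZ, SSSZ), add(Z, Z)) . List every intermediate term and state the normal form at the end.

  start: add(add(SSSZ, SSSZ), add(Z, Z))
  →1  add(S(add(SSZ, SSSZ)), add(Z, Z))
  →2  S(add(add(SSZ, SSSZ), add(Z, Z)))
  →3  S(add(S(add(SZ, SSSZ)), add(Z, Z)))
  →4  S(S(add(add(SZ, SSSZ), add(Z, Z))))
  →5  S(S(add(S(add(Z, SSSZ)), add(Z, Z))))
  →6  S(S(S(add(add(Z, SSSZ), add(Z, Z)))))
  →7  S(S(S(add(SSSZ, add(Z, Z)))))
  →8  S(S(S(S(add(SSZ, add(Z, Z))))))
  →9  S(S(S(S(S(add(SZ, add(Z, Z)))))))
  →10  S(S(S(S(S(S(add(Z, add(Z, Z))))))))
  →11  S(S(S(S(S(S(add(Z, Z)))))))
  →12  S^6(Z)

Answer: normal form = S^6(Z)  (in 12 steps)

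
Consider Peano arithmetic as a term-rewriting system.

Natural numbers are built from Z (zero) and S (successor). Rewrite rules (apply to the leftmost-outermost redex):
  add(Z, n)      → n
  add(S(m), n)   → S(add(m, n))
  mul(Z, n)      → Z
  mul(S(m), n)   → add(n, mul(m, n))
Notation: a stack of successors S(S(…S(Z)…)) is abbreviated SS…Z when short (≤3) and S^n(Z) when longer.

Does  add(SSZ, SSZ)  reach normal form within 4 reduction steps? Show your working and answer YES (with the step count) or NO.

Answer: YES — reaches normal form S^4(Z) in 3 ≤ 4 steps

Derivation:
  start: add(SSZ, SSZ)
  step 1: S(add(SZ, SSZ))
  step 2: S(S(add(Z, SSZ)))
  step 3: S^4(Z)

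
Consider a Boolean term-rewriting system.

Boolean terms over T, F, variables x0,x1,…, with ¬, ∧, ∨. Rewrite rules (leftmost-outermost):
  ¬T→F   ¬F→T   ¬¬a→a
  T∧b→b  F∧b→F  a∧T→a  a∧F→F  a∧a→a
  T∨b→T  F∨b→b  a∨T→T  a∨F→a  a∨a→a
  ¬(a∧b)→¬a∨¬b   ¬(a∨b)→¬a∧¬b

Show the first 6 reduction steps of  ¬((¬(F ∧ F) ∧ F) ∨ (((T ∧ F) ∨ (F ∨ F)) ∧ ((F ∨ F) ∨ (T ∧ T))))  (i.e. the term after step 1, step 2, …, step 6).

  start: ¬((¬(F ∧ F) ∧ F) ∨ (((T ∧ F) ∨ (F ∨ F)) ∧ ((F ∨ F) ∨ (T ∧ T))))
  [1] ¬(¬(F ∧ F) ∧ F) ∧ ¬(((T ∧ F) ∨ (F ∨ F)) ∧ ((F ∨ F) ∨ (T ∧ T)))
  [2] (¬¬(F ∧ F) ∨ ¬F) ∧ ¬(((T ∧ F) ∨ (F ∨ F)) ∧ ((F ∨ F) ∨ (T ∧ T)))
  [3] ((F ∧ F) ∨ ¬F) ∧ ¬(((T ∧ F) ∨ (F ∨ F)) ∧ ((F ∨ F) ∨ (T ∧ T)))
  [4] (F ∨ ¬F) ∧ ¬(((T ∧ F) ∨ (F ∨ F)) ∧ ((F ∨ F) ∨ (T ∧ T)))
  [5] ¬F ∧ ¬(((T ∧ F) ∨ (F ∨ F)) ∧ ((F ∨ F) ∨ (T ∧ T)))
  [6] T ∧ ¬(((T ∧ F) ∨ (F ∨ F)) ∧ ((F ∨ F) ∨ (T ∧ T)))

Answer: after 6 steps: T ∧ ¬(((T ∧ F) ∨ (F ∨ F)) ∧ ((F ∨ F) ∨ (T ∧ T)))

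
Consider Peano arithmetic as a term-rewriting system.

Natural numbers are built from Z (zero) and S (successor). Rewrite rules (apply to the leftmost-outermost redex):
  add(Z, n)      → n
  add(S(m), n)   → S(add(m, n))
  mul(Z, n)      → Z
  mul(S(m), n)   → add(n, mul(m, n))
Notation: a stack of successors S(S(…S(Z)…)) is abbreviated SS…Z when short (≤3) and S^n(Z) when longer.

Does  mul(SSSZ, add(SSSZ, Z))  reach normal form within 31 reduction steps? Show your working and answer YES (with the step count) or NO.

Answer: YES — reaches normal form S^9(Z) in 28 ≤ 31 steps

Derivation:
  start: mul(SSSZ, add(SSSZ, Z))
  [1] add(add(SSSZ, Z), mul(SSZ, add(SSSZ, Z)))
  [2] add(S(add(SSZ, Z)), mul(SSZ, add(SSSZ, Z)))
  [3] S(add(add(SSZ, Z), mul(SSZ, add(SSSZ, Z))))
  [4] S(add(S(add(SZ, Z)), mul(SSZ, add(SSSZ, Z))))
  [5] S(S(add(add(SZ, Z), mul(SSZ, add(SSSZ, Z)))))
  [6] S(S(add(S(add(Z, Z)), mul(SSZ, add(SSSZ, Z)))))
  [7] S(S(S(add(add(Z, Z), mul(SSZ, add(SSSZ, Z))))))
  [8] S(S(S(add(Z, mul(SSZ, add(SSSZ, Z))))))
  [9] S(S(S(mul(SSZ, add(SSSZ, Z)))))
  [10] S(S(S(add(add(SSSZ, Z), mul(SZ, add(SSSZ, Z))))))
  [11] S(S(S(add(S(add(SSZ, Z)), mul(SZ, add(SSSZ, Z))))))
  [12] S(S(S(S(add(add(SSZ, Z), mul(SZ, add(SSSZ, Z)))))))
  [13] S(S(S(S(add(S(add(SZ, Z)), mul(SZ, add(SSSZ, Z)))))))
  [14] S(S(S(S(S(add(add(SZ, Z), mul(SZ, add(SSSZ, Z))))))))
  [15] S(S(S(S(S(add(S(add(Z, Z)), mul(SZ, add(SSSZ, Z))))))))
  [16] S(S(S(S(S(S(add(add(Z, Z), mul(SZ, add(SSSZ, Z)))))))))
  [17] S(S(S(S(S(S(add(Z, mul(SZ, add(SSSZ, Z)))))))))
  [18] S(S(S(S(S(S(mul(SZ, add(SSSZ, Z))))))))
  [19] S(S(S(S(S(S(add(add(SSSZ, Z), mul(Z, add(SSSZ, Z)))))))))
  [20] S(S(S(S(S(S(add(S(add(SSZ, Z)), mul(Z, add(SSSZ, Z)))))))))
  [21] S(S(S(S(S(S(S(add(add(SSZ, Z), mul(Z, add(SSSZ, Z))))))))))
  [22] S(S(S(S(S(S(S(add(S(add(SZ, Z)), mul(Z, add(SSSZ, Z))))))))))
  [23] S(S(S(S(S(S(S(S(add(add(SZ, Z), mul(Z, add(SSSZ, Z)))))))))))
  [24] S(S(S(S(S(S(S(S(add(S(add(Z, Z)), mul(Z, add(SSSZ, Z)))))))))))
  [25] S(S(S(S(S(S(S(S(S(add(add(Z, Z), mul(Z, add(SSSZ, Z))))))))))))
  [26] S(S(S(S(S(S(S(S(S(add(Z, mul(Z, add(SSSZ, Z))))))))))))
  [27] S(S(S(S(S(S(S(S(S(mul(Z, add(SSSZ, Z)))))))))))
  [28] S^9(Z)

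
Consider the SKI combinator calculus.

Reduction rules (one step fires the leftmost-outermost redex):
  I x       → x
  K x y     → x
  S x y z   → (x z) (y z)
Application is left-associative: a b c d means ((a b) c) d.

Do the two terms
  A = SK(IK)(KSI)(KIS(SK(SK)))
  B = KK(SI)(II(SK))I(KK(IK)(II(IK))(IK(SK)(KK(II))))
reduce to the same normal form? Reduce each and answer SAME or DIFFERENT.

Term A:
  start: SK(IK)(KSI)(KIS(SK(SK)))
  →1  K(KSI)(IK(KSI))(KIS(SK(SK)))
  →2  KSI(KIS(SK(SK)))
  →3  S(KIS(SK(SK)))
  →4  S(I(SK(SK)))
  →5  S(SK(SK))

Term B:
  start: KK(SI)(II(SK))I(KK(IK)(II(IK))(IK(SK)(KK(II))))
  →1  K(II(SK))I(KK(IK)(II(IK))(IK(SK)(KK(II))))
  →2  II(SK)(KK(IK)(II(IK))(IK(SK)(KK(II))))
  →3  I(SK)(KK(IK)(II(IK))(IK(SK)(KK(II))))
  →4  SK(KK(IK)(II(IK))(IK(SK)(KK(II))))
  →5  SK(K(II(IK))(IK(SK)(KK(II))))
  →6  SK(II(IK))
  →7  SK(I(IK))
  →8  SK(IK)
  →9  SKK

Answer: DIFFERENT — A ⇓ S(SK(SK)), B ⇓ SKK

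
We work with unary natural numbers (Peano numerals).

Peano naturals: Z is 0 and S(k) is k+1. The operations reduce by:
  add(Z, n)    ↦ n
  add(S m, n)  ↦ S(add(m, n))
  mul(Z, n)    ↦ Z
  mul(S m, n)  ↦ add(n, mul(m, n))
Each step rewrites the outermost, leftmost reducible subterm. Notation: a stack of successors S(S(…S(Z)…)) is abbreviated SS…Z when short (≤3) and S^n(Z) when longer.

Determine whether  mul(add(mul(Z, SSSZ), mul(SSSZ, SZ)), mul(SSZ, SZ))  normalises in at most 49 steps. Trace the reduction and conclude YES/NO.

Answer: YES — reaches normal form S^6(Z) in 46 ≤ 49 steps

Derivation:
  start: mul(add(mul(Z, SSSZ), mul(SSSZ, SZ)), mul(SSZ, SZ))
  [1] mul(add(Z, mul(SSSZ, SZ)), mul(SSZ, SZ))
  [2] mul(mul(SSSZ, SZ), mul(SSZ, SZ))
  [3] mul(add(SZ, mul(SSZ, SZ)), mul(SSZ, SZ))
  [4] mul(S(add(Z, mul(SSZ, SZ))), mul(SSZ, SZ))
  [5] add(mul(SSZ, SZ), mul(add(Z, mul(SSZ, SZ)), mul(SSZ, SZ)))
  [6] add(add(SZ, mul(SZ, SZ)), mul(add(Z, mul(SSZ, SZ)), mul(SSZ, SZ)))
  [7] add(S(add(Z, mul(SZ, SZ))), mul(add(Z, mul(SSZ, SZ)), mul(SSZ, SZ)))
  [8] S(add(add(Z, mul(SZ, SZ)), mul(add(Z, mul(SSZ, SZ)), mul(SSZ, SZ))))
  [9] S(add(mul(SZ, SZ), mul(add(Z, mul(SSZ, SZ)), mul(SSZ, SZ))))
  [10] S(add(add(SZ, mul(Z, SZ)), mul(add(Z, mul(SSZ, SZ)), mul(SSZ, SZ))))
  [11] S(add(S(add(Z, mul(Z, SZ))), mul(add(Z, mul(SSZ, SZ)), mul(SSZ, SZ))))
  [12] S(S(add(add(Z, mul(Z, SZ)), mul(add(Z, mul(SSZ, SZ)), mul(SSZ, SZ)))))
  [13] S(S(add(mul(Z, SZ), mul(add(Z, mul(SSZ, SZ)), mul(SSZ, SZ)))))
  [14] S(S(add(Z, mul(add(Z, mul(SSZ, SZ)), mul(SSZ, SZ)))))
  [15] S(S(mul(add(Z, mul(SSZ, SZ)), mul(SSZ, SZ))))
  [16] S(S(mul(mul(SSZ, SZ), mul(SSZ, SZ))))
  [17] S(S(mul(add(SZ, mul(SZ, SZ)), mul(SSZ, SZ))))
  [18] S(S(mul(S(add(Z, mul(SZ, SZ))), mul(SSZ, SZ))))
  [19] S(S(add(mul(SSZ, SZ), mul(add(Z, mul(SZ, SZ)), mul(SSZ, SZ)))))
  [20] S(S(add(add(SZ, mul(SZ, SZ)), mul(add(Z, mul(SZ, SZ)), mul(SSZ, SZ)))))
  [21] S(S(add(S(add(Z, mul(SZ, SZ))), mul(add(Z, mul(SZ, SZ)), mul(SSZ, SZ)))))
  [22] S(S(S(add(add(Z, mul(SZ, SZ)), mul(add(Z, mul(SZ, SZ)), mul(SSZ, SZ))))))
  [23] S(S(S(add(mul(SZ, SZ), mul(add(Z, mul(SZ, SZ)), mul(SSZ, SZ))))))
  [24] S(S(S(add(add(SZ, mul(Z, SZ)), mul(add(Z, mul(SZ, SZ)), mul(SSZ, SZ))))))
  [25] S(S(S(add(S(add(Z, mul(Z, SZ))), mul(add(Z, mul(SZ, SZ)), mul(SSZ, SZ))))))
  [26] S(S(S(S(add(add(Z, mul(Z, SZ)), mul(add(Z, mul(SZ, SZ)), mul(SSZ, SZ)))))))
  [27] S(S(S(S(add(mul(Z, SZ), mul(add(Z, mul(SZ, SZ)), mul(SSZ, SZ)))))))
  [28] S(S(S(S(add(Z, mul(add(Z, mul(SZ, SZ)), mul(SSZ, SZ)))))))
  [29] S(S(S(S(mul(add(Z, mul(SZ, SZ)), mul(SSZ, SZ))))))
  [30] S(S(S(S(mul(mul(SZ, SZ), mul(SSZ, SZ))))))
  [31] S(S(S(S(mul(add(SZ, mul(Z, SZ)), mul(SSZ, SZ))))))
  [32] S(S(S(S(mul(S(add(Z, mul(Z, SZ))), mul(SSZ, SZ))))))
  [33] S(S(S(S(add(mul(SSZ, SZ), mul(add(Z, mul(Z, SZ)), mul(SSZ, SZ)))))))
  [34] S(S(S(S(add(add(SZ, mul(SZ, SZ)), mul(add(Z, mul(Z, SZ)), mul(SSZ, SZ)))))))
  [35] S(S(S(S(add(S(add(Z, mul(SZ, SZ))), mul(add(Z, mul(Z, SZ)), mul(SSZ, SZ)))))))
  [36] S(S(S(S(S(add(add(Z, mul(SZ, SZ)), mul(add(Z, mul(Z, SZ)), mul(SSZ, SZ))))))))
  [37] S(S(S(S(S(add(mul(SZ, SZ), mul(add(Z, mul(Z, SZ)), mul(SSZ, SZ))))))))
  [38] S(S(S(S(S(add(add(SZ, mul(Z, SZ)), mul(add(Z, mul(Z, SZ)), mul(SSZ, SZ))))))))
  [39] S(S(S(S(S(add(S(add(Z, mul(Z, SZ))), mul(add(Z, mul(Z, SZ)), mul(SSZ, SZ))))))))
  [40] S(S(S(S(S(S(add(add(Z, mul(Z, SZ)), mul(add(Z, mul(Z, SZ)), mul(SSZ, SZ)))))))))
  [41] S(S(S(S(S(S(add(mul(Z, SZ), mul(add(Z, mul(Z, SZ)), mul(SSZ, SZ)))))))))
  [42] S(S(S(S(S(S(add(Z, mul(add(Z, mul(Z, SZ)), mul(SSZ, SZ)))))))))
  [43] S(S(S(S(S(S(mul(add(Z, mul(Z, SZ)), mul(SSZ, SZ))))))))
  [44] S(S(S(S(S(S(mul(mul(Z, SZ), mul(SSZ, SZ))))))))
  [45] S(S(S(S(S(S(mul(Z, mul(SSZ, SZ))))))))
  [46] S^6(Z)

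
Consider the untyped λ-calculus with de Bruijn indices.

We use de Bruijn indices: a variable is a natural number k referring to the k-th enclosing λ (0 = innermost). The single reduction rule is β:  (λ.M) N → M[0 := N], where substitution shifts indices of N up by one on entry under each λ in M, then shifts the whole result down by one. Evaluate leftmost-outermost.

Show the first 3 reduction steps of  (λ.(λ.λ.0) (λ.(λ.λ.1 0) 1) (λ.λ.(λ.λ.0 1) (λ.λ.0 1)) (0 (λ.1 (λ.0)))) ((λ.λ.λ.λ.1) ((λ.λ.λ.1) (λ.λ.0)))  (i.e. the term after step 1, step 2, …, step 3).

  start: (λ.(λ.λ.0) (λ.(λ.λ.1 0) 1) (λ.λ.(λ.λ.0 1) (λ.λ.0 1)) (0 (λ.1 (λ.0)))) ((λ.λ.λ.λ.1) ((λ.λ.λ.1) (λ.λ.0)))
  →1  (λ.λ.0) (λ.(λ.λ.1 0) ((λ.λ.λ.λ.1) ((λ.λ.λ.1) (λ.λ.0)))) (λ.λ.(λ.λ.0 1) (λ.λ.0 1)) ((λ.λ.λ.λ.1) ((λ.λ.λ.1) (λ.λ.0)) (λ.(λ.λ.λ.λ.1) ((λ.λ.λ.1) (λ.λ.0)) (λ.0)))
  →2  (λ.0) (λ.λ.(λ.λ.0 1) (λ.λ.0 1)) ((λ.λ.λ.λ.1) ((λ.λ.λ.1) (λ.λ.0)) (λ.(λ.λ.λ.λ.1) ((λ.λ.λ.1) (λ.λ.0)) (λ.0)))
  →3  (λ.λ.(λ.λ.0 1) (λ.λ.0 1)) ((λ.λ.λ.λ.1) ((λ.λ.λ.1) (λ.λ.0)) (λ.(λ.λ.λ.λ.1) ((λ.λ.λ.1) (λ.λ.0)) (λ.0)))

Answer: after 3 steps: (λ.λ.(λ.λ.0 1) (λ.λ.0 1)) ((λ.λ.λ.λ.1) ((λ.λ.λ.1) (λ.λ.0)) (λ.(λ.λ.λ.λ.1) ((λ.λ.λ.1) (λ.λ.0)) (λ.0)))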